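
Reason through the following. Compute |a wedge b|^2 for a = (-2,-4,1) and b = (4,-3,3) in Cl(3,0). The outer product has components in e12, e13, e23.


a wedge b = (a1*b2 - a2*b1)*e12 + (a1*b3 - a3*b1)*e13 + (a2*b3 - a3*b2)*e23
e12 coeff: (-2)*(-3) - (-4)*4 = 6 - (-16) = 22
e13 coeff: (-2)*3 - 1*4 = -6 - 4 = -10
e23 coeff: (-4)*3 - 1*(-3) = -12 - (-3) = -9
|a wedge b|^2 = 22^2 + (-10)^2 + (-9)^2
= 484 + 100 + 81
= 665


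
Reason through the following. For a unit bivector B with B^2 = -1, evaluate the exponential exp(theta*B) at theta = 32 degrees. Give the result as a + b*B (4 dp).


For a unit bivector B with B^2 = -1, the exponential series gives
e^(theta*B) = cos(theta) + sin(theta)*B (the GA analogue of Euler's formula).
theta = 32 degrees = 0.558505 rad
cos(32 deg) = 0.8480
sin(32 deg) = 0.5299
exp(theta*B) = 0.8480 + 0.5299*B


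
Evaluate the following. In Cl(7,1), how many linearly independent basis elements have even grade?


Even subalgebra dimension = 2^(n-1)
n = 7 + 1 = 8
2^(8 - 1) = 2^7 = 128
Verification: sum of C(8,k) for even k = 1 + 28 + 70 + 28 + 1 = 128
Result = 128


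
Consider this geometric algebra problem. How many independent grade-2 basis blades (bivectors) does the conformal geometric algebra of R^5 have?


The conformal model of R^5 uses Cl(6,1) with m = 5 + 2 = 7 generators.
Number of grade-2 blades = C(m, 2) = C(7, 2)
= 7*6/2 = 21


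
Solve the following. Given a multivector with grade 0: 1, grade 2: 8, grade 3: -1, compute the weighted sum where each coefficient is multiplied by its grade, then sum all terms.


Grade-weighted sum = sum of grade_k * coefficient_k
0*1 = 0
2*8 = 16
3*(-1) = -3
Total = 0 + 16 + (-3) = 13


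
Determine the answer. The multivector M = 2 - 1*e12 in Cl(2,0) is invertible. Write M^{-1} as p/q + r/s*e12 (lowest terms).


M = 2 - 1*e12, where e12^2 = -1.
Since M commutes with its reverse ~M = a - b*e12, M * ~M = a^2 - b^2*e12^2 = a^2 + b^2.
So M^{-1} = ~M / (a^2 + b^2) = (a - b*e12)/(a^2 + b^2).
a^2 + b^2 = 4 + 1 = 5
Scalar part = 2/5 = 2/5
Bivector coeff = 1/5 = 1/5
M^{-1} = 2/5 + 1/5*e12


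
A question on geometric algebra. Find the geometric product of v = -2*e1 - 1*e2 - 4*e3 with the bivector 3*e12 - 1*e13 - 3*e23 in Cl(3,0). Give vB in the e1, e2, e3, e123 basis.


vB has grade-1 (vector) and grade-3 (trivector) parts: vB = (v _| B) + (v ^ B).
Vector part <vB>_1:
  e1: -v2*b12 - v3*b13 = -(-1)*(3) - (-4)*(-1) = -1
  e2: v1*b12 - v3*b23 = (-2)*(3) - (-4)*(-3) = -18
  e3: v1*b13 + v2*b23 = (-2)*(-1) + (-1)*(-3) = 5
Trivector part <vB>_3:
  e123: v1*b23 - v2*b13 + v3*b12 = (-2)*(-3) - (-1)*(-1) + (-4)*(3) = -7
vB = -1*e1 - 18*e2 + 5*e3 - 7*e123


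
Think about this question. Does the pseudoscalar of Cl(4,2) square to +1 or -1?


The pseudoscalar I = e1...e_n (product of all n generators) of Cl(p,q) satisfies I^2 = (-1)^(q + n(n-1)/2).
p = 4, q = 2, n = p + q = 6
n(n-1)/2 = 6 * 5 / 2 = 15
Exponent = q + n(n-1)/2 = 2 + 15 = 17
I^2 = (-1)^17 = -1


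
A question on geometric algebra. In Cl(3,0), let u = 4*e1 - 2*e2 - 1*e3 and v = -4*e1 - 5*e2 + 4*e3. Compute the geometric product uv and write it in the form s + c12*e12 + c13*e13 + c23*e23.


In Cl(3,0): e_i^2 = 1, e_ie_j = -e_je_i for i != j.
Scalar part = u . v = 4*(-4) + (-2)*(-5) + (-1)*4
= -16 + 10 + (-4) = -10
e12 coeff = 4*(-5) - (-2)*(-4) = -20 - 8 = -28
e13 coeff = 4*4 - (-1)*(-4) = 16 - 4 = 12
e23 coeff = (-2)*4 - (-1)*(-5) = -8 - 5 = -13
uv = -10 - 28*e12 + 12*e13 - 13*e23


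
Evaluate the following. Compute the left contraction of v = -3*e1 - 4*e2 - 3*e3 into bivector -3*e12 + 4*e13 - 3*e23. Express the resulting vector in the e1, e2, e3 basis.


Left contraction v _| B = <vB>_1 (grade-1 part of the geometric product vB).
Using e1_|e12 = e2, e2_|e12 = -e1, e1_|e13 = e3, e3_|e13 = -e1, e2_|e23 = e3, e3_|e23 = -e2:
e1 coeff: -v2*b12 - v3*b13 = -(-4)*(-3) - (-3)*(4) = 0
e2 coeff: v1*b12 - v3*b23 = (-3)*(-3) - (-3)*(-3) = 0
e3 coeff: v1*b13 + v2*b23 = (-3)*(4) + (-4)*(-3) = 0
v _| B = 0*e1 + 0*e2 + 0*e3


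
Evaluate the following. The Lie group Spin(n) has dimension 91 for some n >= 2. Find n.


dim Spin(n) = dim so(n) = n(n-1)/2.
Solve n(n-1)/2 = 91, i.e. n^2 - n - 182 = 0.
Discriminant = 1 + 8*91 = 729
n = (1 + sqrt(729))/2 = (1 + 27)/2 = 14


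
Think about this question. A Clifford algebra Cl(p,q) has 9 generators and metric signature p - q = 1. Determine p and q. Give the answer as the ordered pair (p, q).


We need p + q = 9 and p - q = 1.
Adding: 2p = 9 + 1 = 10, so p = 5.
Then q = 9 - 5 = 4.
(p, q) = (5, 4)


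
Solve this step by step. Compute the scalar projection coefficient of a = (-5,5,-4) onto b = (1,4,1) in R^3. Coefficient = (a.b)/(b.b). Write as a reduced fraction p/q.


Projection coefficient = (a . b) / (b . b)
a . b = (-5)*1 + 5*4 + (-4)*1
= -5 + 20 + (-4) = 11
b . b = 1^2 + 4^2 + 1^2
= 1 + 16 + 1 = 18
Coefficient = 11/18
In lowest terms: 11/18


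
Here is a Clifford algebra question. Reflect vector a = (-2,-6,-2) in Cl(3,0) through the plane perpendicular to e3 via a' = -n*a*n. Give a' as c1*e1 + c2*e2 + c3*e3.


Reflection formula: a' = -n*a*n, with n = e3 (unit vector, n^2 = 1).
For reflection through hyperplane perp to e3:
The component along e3 flips sign, others stay.
a = (-2, -6, -2)
a' = (-2, -6, 2)
a' = -2*e1 - 6*e2 + 2*e3


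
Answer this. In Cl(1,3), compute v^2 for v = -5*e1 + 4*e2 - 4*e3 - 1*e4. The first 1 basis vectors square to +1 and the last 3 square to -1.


v^2 = sum of c_i^2 * e_i^2
Positive signature terms (e_i^2 = +1): (-5)^2 = 25
Negative signature terms (e_j^2 = -1): 4^2 + (-4)^2 + (-1)^2 = 33
v^2 = 25 - 33 = -8


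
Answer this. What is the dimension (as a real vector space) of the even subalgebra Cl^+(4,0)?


Even subalgebra dimension = 2^(n-1)
n = 4 + 0 = 4
2^(4 - 1) = 2^3 = 8
Verification: sum of C(4,k) for even k = 1 + 6 + 1 = 8
Result = 8


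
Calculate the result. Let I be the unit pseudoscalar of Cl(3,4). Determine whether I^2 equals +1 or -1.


The pseudoscalar I = e1...e_n (product of all n generators) of Cl(p,q) satisfies I^2 = (-1)^(q + n(n-1)/2).
p = 3, q = 4, n = p + q = 7
n(n-1)/2 = 7 * 6 / 2 = 21
Exponent = q + n(n-1)/2 = 4 + 21 = 25
I^2 = (-1)^25 = -1


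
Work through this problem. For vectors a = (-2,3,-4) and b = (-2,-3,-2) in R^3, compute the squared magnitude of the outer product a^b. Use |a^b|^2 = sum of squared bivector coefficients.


a wedge b = (a1*b2 - a2*b1)*e12 + (a1*b3 - a3*b1)*e13 + (a2*b3 - a3*b2)*e23
e12 coeff: (-2)*(-3) - 3*(-2) = 6 - (-6) = 12
e13 coeff: (-2)*(-2) - (-4)*(-2) = 4 - 8 = -4
e23 coeff: 3*(-2) - (-4)*(-3) = -6 - 12 = -18
|a wedge b|^2 = 12^2 + (-4)^2 + (-18)^2
= 144 + 16 + 324
= 484


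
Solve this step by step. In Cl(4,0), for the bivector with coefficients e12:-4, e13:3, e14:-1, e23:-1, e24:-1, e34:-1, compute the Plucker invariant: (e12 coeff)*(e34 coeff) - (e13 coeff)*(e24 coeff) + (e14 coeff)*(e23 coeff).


Plucker relation: af - be + cd
a*f = (-4)*(-1) = 4
b*e = 3*(-1) = -3
c*d = (-1)*(-1) = 1
af - be + cd = 4 - (-3) + 1
= 8


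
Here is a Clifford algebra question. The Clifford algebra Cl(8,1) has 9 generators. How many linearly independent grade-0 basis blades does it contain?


Number of grade-k basis blades in Cl(p,q) with n = p + q is C(n, k).
n = 8 + 1 = 9
C(9, 0) = 9! / (0! * 9!)
= 362880 / (1 * 362880)
= 1


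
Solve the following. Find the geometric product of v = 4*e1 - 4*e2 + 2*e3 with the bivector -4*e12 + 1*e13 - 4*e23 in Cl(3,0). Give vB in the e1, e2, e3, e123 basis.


vB has grade-1 (vector) and grade-3 (trivector) parts: vB = (v _| B) + (v ^ B).
Vector part <vB>_1:
  e1: -v2*b12 - v3*b13 = -(-4)*(-4) - (2)*(1) = -18
  e2: v1*b12 - v3*b23 = (4)*(-4) - (2)*(-4) = -8
  e3: v1*b13 + v2*b23 = (4)*(1) + (-4)*(-4) = 20
Trivector part <vB>_3:
  e123: v1*b23 - v2*b13 + v3*b12 = (4)*(-4) - (-4)*(1) + (2)*(-4) = -20
vB = -18*e1 - 8*e2 + 20*e3 - 20*e123


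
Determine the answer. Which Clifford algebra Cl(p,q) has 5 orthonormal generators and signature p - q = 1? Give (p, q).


We need p + q = 5 and p - q = 1.
Adding: 2p = 5 + 1 = 6, so p = 3.
Then q = 5 - 3 = 2.
(p, q) = (3, 2)


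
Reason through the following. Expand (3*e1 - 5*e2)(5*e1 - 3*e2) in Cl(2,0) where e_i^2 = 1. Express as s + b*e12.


Expand: (3*e1 - 5*e2)(5*e1 - 3*e2)
= 3*5*e1e1 + 3*(-3)*e1e2 + (-5)*5*e2e1 + (-5)*(-3)*e2e2
Using e1^2 = e2^2 = 1, e2e1 = -e1e2:
Scalar part s = 3*5 + (-5)*(-3) = 15 + 15 = 30
Bivector part b = 3*(-3) - (-5)*5 = -9 - (-25) = 16
uv = 30 + 16*e12


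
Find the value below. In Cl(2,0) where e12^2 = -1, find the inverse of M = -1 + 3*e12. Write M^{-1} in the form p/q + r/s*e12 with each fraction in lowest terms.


M = -1 + 3*e12, where e12^2 = -1.
Since M commutes with its reverse ~M = a - b*e12, M * ~M = a^2 - b^2*e12^2 = a^2 + b^2.
So M^{-1} = ~M / (a^2 + b^2) = (a - b*e12)/(a^2 + b^2).
a^2 + b^2 = 1 + 9 = 10
Scalar part = -1/10 = -1/10
Bivector coeff = -3/10 = -3/10
M^{-1} = -1/10 - 3/10*e12


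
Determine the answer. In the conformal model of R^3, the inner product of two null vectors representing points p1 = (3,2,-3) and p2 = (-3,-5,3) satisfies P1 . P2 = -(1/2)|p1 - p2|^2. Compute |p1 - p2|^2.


p1 - p2 = (6, 7, -6)
|p1 - p2|^2 = 6^2 + 7^2 + (-6)^2
= 36 + 49 + 36
= 121


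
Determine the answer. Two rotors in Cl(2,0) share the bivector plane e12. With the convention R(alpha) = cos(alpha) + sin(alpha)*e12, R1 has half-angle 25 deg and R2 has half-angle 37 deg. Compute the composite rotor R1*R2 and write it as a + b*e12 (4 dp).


Same-plane rotors commute and their half-angles add:
R1*R2 = cos(a1 + a2) + sin(a1 + a2)*e12.
a1 + a2 = 25 + 37 = 62 deg
cos(62 deg) = 0.4695
sin(62 deg) = 0.8829
R1*R2 = 0.4695 + 0.8829*e12


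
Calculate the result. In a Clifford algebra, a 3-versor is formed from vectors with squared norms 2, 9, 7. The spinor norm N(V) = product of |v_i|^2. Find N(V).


Spinor norm N(V) = |v1|^2 * |v2|^2 * ... * |v3|^2
= 2 * 9 * 7
Running product: 2, 18, 126
N(V) = 126


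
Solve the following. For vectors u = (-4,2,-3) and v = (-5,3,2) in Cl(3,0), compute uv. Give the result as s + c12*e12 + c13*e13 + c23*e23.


In Cl(3,0): e_i^2 = 1, e_ie_j = -e_je_i for i != j.
Scalar part = u . v = (-4)*(-5) + 2*3 + (-3)*2
= 20 + 6 + (-6) = 20
e12 coeff = (-4)*3 - 2*(-5) = -12 - (-10) = -2
e13 coeff = (-4)*2 - (-3)*(-5) = -8 - 15 = -23
e23 coeff = 2*2 - (-3)*3 = 4 - (-9) = 13
uv = 20 - 2*e12 - 23*e13 + 13*e23


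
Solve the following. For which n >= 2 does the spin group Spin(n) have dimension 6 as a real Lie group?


dim Spin(n) = dim so(n) = n(n-1)/2.
Solve n(n-1)/2 = 6, i.e. n^2 - n - 12 = 0.
Discriminant = 1 + 8*6 = 49
n = (1 + sqrt(49))/2 = (1 + 7)/2 = 4


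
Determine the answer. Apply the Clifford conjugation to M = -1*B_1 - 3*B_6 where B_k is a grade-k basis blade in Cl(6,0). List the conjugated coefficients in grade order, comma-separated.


Clifford conjugate sign for grade k: (-1)^(k(k+1)/2)
Grade 1: (-1)^(1*2/2) = (-1)^1 = -1, coeff -1 -> 1
Grade 6: (-1)^(6*7/2) = (-1)^21 = -1, coeff -3 -> 3
Conjugated coefficients: 1, 3


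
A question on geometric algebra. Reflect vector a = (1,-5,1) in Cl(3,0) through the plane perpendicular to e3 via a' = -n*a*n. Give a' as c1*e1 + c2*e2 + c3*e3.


Reflection formula: a' = -n*a*n, with n = e3 (unit vector, n^2 = 1).
For reflection through hyperplane perp to e3:
The component along e3 flips sign, others stay.
a = (1, -5, 1)
a' = (1, -5, -1)
a' = 1*e1 - 5*e2 - 1*e3


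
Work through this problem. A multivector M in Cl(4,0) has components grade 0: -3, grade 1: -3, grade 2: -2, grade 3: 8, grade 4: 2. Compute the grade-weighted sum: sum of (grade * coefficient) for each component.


Grade-weighted sum = sum of grade_k * coefficient_k
0*(-3) = 0
1*(-3) = -3
2*(-2) = -4
3*8 = 24
4*2 = 8
Total = 0 + (-3) + (-4) + 24 + 8 = 25


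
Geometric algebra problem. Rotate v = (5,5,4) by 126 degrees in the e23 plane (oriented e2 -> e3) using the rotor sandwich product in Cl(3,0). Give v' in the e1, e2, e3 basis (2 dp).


Rotor R = cos(63deg) - sin(63deg)*e23
Rotation angle theta = 2 * 63 = 126 degrees in the e23 plane (e2 -> e3).
The component perpendicular to the plane (e1) is invariant: v'_1 = v1 = 5.00
cos(126deg) = -0.5878, sin(126deg) = 0.8090
v'_2 = v2*cos(theta) - v3*sin(theta) = 5*(-0.5878) - 4*0.8090 = -6.17
v'_3 = v2*sin(theta) + v3*cos(theta) = 5*0.8090 + 4*(-0.5878) = 1.69
v' = 5.00*e1 - 6.17*e2 + 1.69*e3


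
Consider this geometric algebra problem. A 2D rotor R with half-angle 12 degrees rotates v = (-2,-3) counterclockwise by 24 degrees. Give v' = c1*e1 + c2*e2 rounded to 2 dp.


Rotor R = cos(12deg) - sin(12deg)*e12
Rotation angle theta = 2 * 12 = 24 degrees
v' = R*v*~R rotates v by theta.
cos(24deg) = 0.9135, sin(24deg) = 0.4067
v'_1 = -2*cos(24deg) - (-3)*sin(24deg)
= -2*0.9135 - (-3)*0.4067
= -0.61
v'_2 = -2*sin(24deg) + (-3)*cos(24deg)
= -2*0.4067 + (-3)*0.9135
= -3.55
v' = -0.61*e1 - 3.55*e2


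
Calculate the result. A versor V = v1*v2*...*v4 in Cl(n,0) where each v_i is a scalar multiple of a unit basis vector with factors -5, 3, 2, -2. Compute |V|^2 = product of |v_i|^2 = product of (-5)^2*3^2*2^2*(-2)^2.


Each vector v_i has |v_i|^2 = s_i^2
Squared scales: (-5)^2 = 25, 3^2 = 9, 2^2 = 4, (-2)^2 = 4
|V|^2 = 25 * 9 * 4 * 4
= 3600


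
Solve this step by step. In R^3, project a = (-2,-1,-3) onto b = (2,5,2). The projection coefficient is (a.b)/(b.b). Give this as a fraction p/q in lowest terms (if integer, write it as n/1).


Projection coefficient = (a . b) / (b . b)
a . b = (-2)*2 + (-1)*5 + (-3)*2
= -4 + (-5) + (-6) = -15
b . b = 2^2 + 5^2 + 2^2
= 4 + 25 + 4 = 33
Coefficient = -15/33
In lowest terms: -5/11


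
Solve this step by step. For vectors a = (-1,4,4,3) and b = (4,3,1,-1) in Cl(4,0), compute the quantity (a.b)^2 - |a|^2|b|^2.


a . b = (-1)*4 + 4*3 + 4*1 + 3*(-1)
= -4 + 12 + 4 + (-3) = 9
|a|^2 = (-1)^2 + 4^2 + 4^2 + 3^2 = 42
|b|^2 = 4^2 + 3^2 + 1^2 + (-1)^2 = 27
(a.b)^2 = 9^2 = 81
|a|^2 * |b|^2 = 42 * 27 = 1134
Result = 81 - 1134 = -1053


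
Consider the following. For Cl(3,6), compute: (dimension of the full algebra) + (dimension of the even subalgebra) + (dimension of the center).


n = 3 + 6 = 9
Total dim = 2^9 = 512
Even subalgebra dim = 2^8 = 256
n is odd, so center dim = 2
Sum = 512 + 256 + 2 = 770


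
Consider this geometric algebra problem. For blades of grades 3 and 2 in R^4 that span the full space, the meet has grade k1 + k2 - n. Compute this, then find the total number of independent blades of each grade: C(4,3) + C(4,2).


Meet grade = grade(A) + grade(B) - n
= 3 + 2 - 4 = 1
C(4,3) = 4
C(4,2) = 6
dim_A + dim_B = 4 + 6 = 10


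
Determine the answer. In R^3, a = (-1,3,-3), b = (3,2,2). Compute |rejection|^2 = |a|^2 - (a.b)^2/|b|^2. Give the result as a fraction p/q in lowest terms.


|a|^2 = (-1)^2 + 3^2 + (-3)^2 = 19
|b|^2 = 3^2 + 2^2 + 2^2 = 17
a . b = (-1)*3 + 3*2 + (-3)*2 = -3
(a.b)^2 = (-3)^2 = 9
|rej|^2 = 19 - 9/17
= (323 - 9)/17
= 314/17
In lowest terms: 314/17


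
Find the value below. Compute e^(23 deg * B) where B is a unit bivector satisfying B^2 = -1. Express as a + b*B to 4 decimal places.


For a unit bivector B with B^2 = -1, the exponential series gives
e^(theta*B) = cos(theta) + sin(theta)*B (the GA analogue of Euler's formula).
theta = 23 degrees = 0.401426 rad
cos(23 deg) = 0.9205
sin(23 deg) = 0.3907
exp(theta*B) = 0.9205 + 0.3907*B


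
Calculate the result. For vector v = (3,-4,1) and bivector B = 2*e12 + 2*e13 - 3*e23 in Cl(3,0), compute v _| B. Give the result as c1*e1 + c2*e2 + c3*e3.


Left contraction v _| B = <vB>_1 (grade-1 part of the geometric product vB).
Using e1_|e12 = e2, e2_|e12 = -e1, e1_|e13 = e3, e3_|e13 = -e1, e2_|e23 = e3, e3_|e23 = -e2:
e1 coeff: -v2*b12 - v3*b13 = -(-4)*(2) - (1)*(2) = 6
e2 coeff: v1*b12 - v3*b23 = (3)*(2) - (1)*(-3) = 9
e3 coeff: v1*b13 + v2*b23 = (3)*(2) + (-4)*(-3) = 18
v _| B = 6*e1 + 9*e2 + 18*e3


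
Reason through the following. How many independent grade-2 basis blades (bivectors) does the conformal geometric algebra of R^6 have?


The conformal model of R^6 uses Cl(7,1) with m = 6 + 2 = 8 generators.
Number of grade-2 blades = C(m, 2) = C(8, 2)
= 8*7/2 = 28


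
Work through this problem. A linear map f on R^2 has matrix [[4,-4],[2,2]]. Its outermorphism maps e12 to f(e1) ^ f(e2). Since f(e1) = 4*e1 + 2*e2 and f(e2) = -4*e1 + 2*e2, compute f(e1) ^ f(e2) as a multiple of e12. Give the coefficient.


The outermorphism of a linear map f sends e1^e2 to f(e1)^f(e2).
f(e1) = 4*e1 + 2*e2
f(e2) = -4*e1 + 2*e2
f(e1) ^ f(e2) = (4*e1 + 2*e2) ^ (-4*e1 + 2*e2)
= 4*2*e12 + 2*(-4)*e21
= (8 - (-8))*e12
= 16*e12
Coefficient = 16


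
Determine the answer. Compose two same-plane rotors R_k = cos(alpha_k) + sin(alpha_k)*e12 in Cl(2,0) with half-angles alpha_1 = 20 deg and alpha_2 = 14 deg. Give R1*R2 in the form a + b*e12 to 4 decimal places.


Same-plane rotors commute and their half-angles add:
R1*R2 = cos(a1 + a2) + sin(a1 + a2)*e12.
a1 + a2 = 20 + 14 = 34 deg
cos(34 deg) = 0.8290
sin(34 deg) = 0.5592
R1*R2 = 0.8290 + 0.5592*e12


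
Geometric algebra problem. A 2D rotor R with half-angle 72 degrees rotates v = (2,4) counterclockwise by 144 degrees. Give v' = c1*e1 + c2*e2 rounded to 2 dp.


Rotor R = cos(72deg) - sin(72deg)*e12
Rotation angle theta = 2 * 72 = 144 degrees
v' = R*v*~R rotates v by theta.
cos(144deg) = -0.8090, sin(144deg) = 0.5878
v'_1 = 2*cos(144deg) - 4*sin(144deg)
= 2*(-0.8090) - 4*0.5878
= -3.97
v'_2 = 2*sin(144deg) + 4*cos(144deg)
= 2*0.5878 + 4*(-0.8090)
= -2.06
v' = -3.97*e1 - 2.06*e2


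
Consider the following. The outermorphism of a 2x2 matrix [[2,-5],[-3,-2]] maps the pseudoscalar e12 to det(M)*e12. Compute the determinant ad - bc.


The outermorphism of a linear map f sends e1^e2 to f(e1)^f(e2).
f(e1) = 2*e1 - 3*e2
f(e2) = -5*e1 - 2*e2
f(e1) ^ f(e2) = (2*e1 - 3*e2) ^ (-5*e1 - 2*e2)
= 2*(-2)*e12 + (-3)*(-5)*e21
= (-4 - 15)*e12
= -19*e12
Coefficient = -19


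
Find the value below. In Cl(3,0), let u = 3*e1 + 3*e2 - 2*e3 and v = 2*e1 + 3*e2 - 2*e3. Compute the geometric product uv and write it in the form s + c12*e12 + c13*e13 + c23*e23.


In Cl(3,0): e_i^2 = 1, e_ie_j = -e_je_i for i != j.
Scalar part = u . v = 3*2 + 3*3 + (-2)*(-2)
= 6 + 9 + 4 = 19
e12 coeff = 3*3 - 3*2 = 9 - 6 = 3
e13 coeff = 3*(-2) - (-2)*2 = -6 - (-4) = -2
e23 coeff = 3*(-2) - (-2)*3 = -6 - (-6) = 0
uv = 19 + 3*e12 - 2*e13 + 0*e23


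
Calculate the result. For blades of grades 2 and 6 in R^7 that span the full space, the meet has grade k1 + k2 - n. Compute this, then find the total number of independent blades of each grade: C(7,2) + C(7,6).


Meet grade = grade(A) + grade(B) - n
= 2 + 6 - 7 = 1
C(7,2) = 21
C(7,6) = 7
dim_A + dim_B = 21 + 7 = 28


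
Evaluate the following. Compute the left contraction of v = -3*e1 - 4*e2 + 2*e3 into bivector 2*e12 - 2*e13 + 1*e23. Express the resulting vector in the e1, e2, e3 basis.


Left contraction v _| B = <vB>_1 (grade-1 part of the geometric product vB).
Using e1_|e12 = e2, e2_|e12 = -e1, e1_|e13 = e3, e3_|e13 = -e1, e2_|e23 = e3, e3_|e23 = -e2:
e1 coeff: -v2*b12 - v3*b13 = -(-4)*(2) - (2)*(-2) = 12
e2 coeff: v1*b12 - v3*b23 = (-3)*(2) - (2)*(1) = -8
e3 coeff: v1*b13 + v2*b23 = (-3)*(-2) + (-4)*(1) = 2
v _| B = 12*e1 - 8*e2 + 2*e3


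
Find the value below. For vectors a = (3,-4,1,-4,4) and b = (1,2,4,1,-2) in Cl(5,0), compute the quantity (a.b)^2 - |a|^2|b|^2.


a . b = 3*1 + (-4)*2 + 1*4 + (-4)*1 + 4*(-2)
= 3 + (-8) + 4 + (-4) + (-8) = -13
|a|^2 = 3^2 + (-4)^2 + 1^2 + (-4)^2 + 4^2 = 58
|b|^2 = 1^2 + 2^2 + 4^2 + 1^2 + (-2)^2 = 26
(a.b)^2 = (-13)^2 = 169
|a|^2 * |b|^2 = 58 * 26 = 1508
Result = 169 - 1508 = -1339


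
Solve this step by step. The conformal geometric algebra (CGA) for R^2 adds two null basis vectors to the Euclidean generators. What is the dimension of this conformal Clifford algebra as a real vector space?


The conformal model of R^2 uses Cl(3,1): the 2 Euclidean generators plus two extra orthogonal generators e+ (e+^2 = +1) and e- (e-^2 = -1), from which the null vectors e0, einf are built.
Number of generators m = 2 + 2 = 4.
dim Cl(p,q) = 2^m = 2^4 = 16


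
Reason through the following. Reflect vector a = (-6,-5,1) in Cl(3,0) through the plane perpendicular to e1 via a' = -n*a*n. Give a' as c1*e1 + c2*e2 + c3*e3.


Reflection formula: a' = -n*a*n, with n = e1 (unit vector, n^2 = 1).
For reflection through hyperplane perp to e1:
The component along e1 flips sign, others stay.
a = (-6, -5, 1)
a' = (6, -5, 1)
a' = 6*e1 - 5*e2 + 1*e3


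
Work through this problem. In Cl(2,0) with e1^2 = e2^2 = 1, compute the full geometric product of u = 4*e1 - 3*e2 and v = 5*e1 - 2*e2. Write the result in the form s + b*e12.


Expand: (4*e1 - 3*e2)(5*e1 - 2*e2)
= 4*5*e1e1 + 4*(-2)*e1e2 + (-3)*5*e2e1 + (-3)*(-2)*e2e2
Using e1^2 = e2^2 = 1, e2e1 = -e1e2:
Scalar part s = 4*5 + (-3)*(-2) = 20 + 6 = 26
Bivector part b = 4*(-2) - (-3)*5 = -8 - (-15) = 7
uv = 26 + 7*e12


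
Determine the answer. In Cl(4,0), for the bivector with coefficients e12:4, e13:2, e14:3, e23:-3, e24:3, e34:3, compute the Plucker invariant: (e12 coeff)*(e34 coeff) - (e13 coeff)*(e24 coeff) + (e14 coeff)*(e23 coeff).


Plucker relation: af - be + cd
a*f = 4*3 = 12
b*e = 2*3 = 6
c*d = 3*(-3) = -9
af - be + cd = 12 - 6 + (-9)
= -3


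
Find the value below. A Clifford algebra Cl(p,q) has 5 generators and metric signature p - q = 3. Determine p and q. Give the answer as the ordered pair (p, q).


We need p + q = 5 and p - q = 3.
Adding: 2p = 5 + 3 = 8, so p = 4.
Then q = 5 - 4 = 1.
(p, q) = (4, 1)


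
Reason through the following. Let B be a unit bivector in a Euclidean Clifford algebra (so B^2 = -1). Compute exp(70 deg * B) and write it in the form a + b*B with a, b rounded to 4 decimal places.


For a unit bivector B with B^2 = -1, the exponential series gives
e^(theta*B) = cos(theta) + sin(theta)*B (the GA analogue of Euler's formula).
theta = 70 degrees = 1.22173 rad
cos(70 deg) = 0.3420
sin(70 deg) = 0.9397
exp(theta*B) = 0.3420 + 0.9397*B


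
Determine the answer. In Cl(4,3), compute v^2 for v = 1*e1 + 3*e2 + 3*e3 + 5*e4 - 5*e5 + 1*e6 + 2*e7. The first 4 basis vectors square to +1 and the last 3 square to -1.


v^2 = sum of c_i^2 * e_i^2
Positive signature terms (e_i^2 = +1): 1^2 + 3^2 + 3^2 + 5^2 = 44
Negative signature terms (e_j^2 = -1): (-5)^2 + 1^2 + 2^2 = 30
v^2 = 44 - 30 = 14


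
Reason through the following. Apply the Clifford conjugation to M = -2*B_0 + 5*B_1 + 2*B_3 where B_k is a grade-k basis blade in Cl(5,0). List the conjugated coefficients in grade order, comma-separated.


Clifford conjugate sign for grade k: (-1)^(k(k+1)/2)
Grade 0: (-1)^(0*1/2) = (-1)^0 = 1, coeff -2 -> -2
Grade 1: (-1)^(1*2/2) = (-1)^1 = -1, coeff 5 -> -5
Grade 3: (-1)^(3*4/2) = (-1)^6 = 1, coeff 2 -> 2
Conjugated coefficients: -2, -5, 2


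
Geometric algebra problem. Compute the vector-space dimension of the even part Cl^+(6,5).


Even subalgebra dimension = 2^(n-1)
n = 6 + 5 = 11
2^(11 - 1) = 2^10 = 1024
Verification: sum of C(11,k) for even k = 1 + 55 + 330 + 462 + 165 + 11 = 1024
Result = 1024


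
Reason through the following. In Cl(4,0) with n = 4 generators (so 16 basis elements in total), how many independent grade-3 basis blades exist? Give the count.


Number of grade-k basis blades in Cl(p,q) with n = p + q is C(n, k).
n = 4 + 0 = 4
C(4, 3) = 4! / (3! * 1!)
= 24 / (6 * 1)
= 4


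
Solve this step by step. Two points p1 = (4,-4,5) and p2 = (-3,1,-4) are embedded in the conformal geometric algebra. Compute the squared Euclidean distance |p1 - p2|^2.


p1 - p2 = (7, -5, 9)
|p1 - p2|^2 = 7^2 + (-5)^2 + 9^2
= 49 + 25 + 81
= 155


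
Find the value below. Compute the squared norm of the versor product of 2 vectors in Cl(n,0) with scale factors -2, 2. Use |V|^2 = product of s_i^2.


Each vector v_i has |v_i|^2 = s_i^2
Squared scales: (-2)^2 = 4, 2^2 = 4
|V|^2 = 4 * 4
= 16


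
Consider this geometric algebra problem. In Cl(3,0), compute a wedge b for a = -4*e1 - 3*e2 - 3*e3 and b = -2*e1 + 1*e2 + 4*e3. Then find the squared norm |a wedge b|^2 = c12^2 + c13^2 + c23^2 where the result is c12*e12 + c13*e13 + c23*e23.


a wedge b = (a1*b2 - a2*b1)*e12 + (a1*b3 - a3*b1)*e13 + (a2*b3 - a3*b2)*e23
e12 coeff: (-4)*1 - (-3)*(-2) = -4 - 6 = -10
e13 coeff: (-4)*4 - (-3)*(-2) = -16 - 6 = -22
e23 coeff: (-3)*4 - (-3)*1 = -12 - (-3) = -9
|a wedge b|^2 = (-10)^2 + (-22)^2 + (-9)^2
= 100 + 484 + 81
= 665


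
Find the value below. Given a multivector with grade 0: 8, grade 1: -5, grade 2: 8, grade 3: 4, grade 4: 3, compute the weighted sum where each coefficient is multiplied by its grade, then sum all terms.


Grade-weighted sum = sum of grade_k * coefficient_k
0*8 = 0
1*(-5) = -5
2*8 = 16
3*4 = 12
4*3 = 12
Total = 0 + (-5) + 16 + 12 + 12 = 35


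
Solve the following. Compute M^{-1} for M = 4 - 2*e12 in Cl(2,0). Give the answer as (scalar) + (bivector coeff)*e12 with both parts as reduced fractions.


M = 4 - 2*e12, where e12^2 = -1.
Since M commutes with its reverse ~M = a - b*e12, M * ~M = a^2 - b^2*e12^2 = a^2 + b^2.
So M^{-1} = ~M / (a^2 + b^2) = (a - b*e12)/(a^2 + b^2).
a^2 + b^2 = 16 + 4 = 20
Scalar part = 4/20 = 1/5
Bivector coeff = 2/20 = 1/10
M^{-1} = 1/5 + 1/10*e12


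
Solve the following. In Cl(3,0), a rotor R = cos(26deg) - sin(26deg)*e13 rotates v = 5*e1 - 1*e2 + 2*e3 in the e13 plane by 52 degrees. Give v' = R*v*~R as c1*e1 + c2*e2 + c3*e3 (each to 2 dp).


Rotor R = cos(26deg) - sin(26deg)*e13
Rotation angle theta = 2 * 26 = 52 degrees in the e13 plane (e1 -> e3).
The component perpendicular to the plane (e2) is invariant: v'_2 = v2 = -1.00
cos(52deg) = 0.6157, sin(52deg) = 0.7880
v'_1 = v1*cos(theta) - v3*sin(theta) = 5*0.6157 - 2*0.7880 = 1.50
v'_3 = v1*sin(theta) + v3*cos(theta) = 5*0.7880 + 2*0.6157 = 5.17
v' = 1.50*e1 - 1.00*e2 + 5.17*e3


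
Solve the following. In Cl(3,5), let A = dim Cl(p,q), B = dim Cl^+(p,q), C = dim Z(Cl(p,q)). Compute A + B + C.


n = 3 + 5 = 8
Total dim = 2^8 = 256
Even subalgebra dim = 2^7 = 128
n is even, so center dim = 1
Sum = 256 + 128 + 1 = 385


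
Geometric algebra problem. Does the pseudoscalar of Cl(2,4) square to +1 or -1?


The pseudoscalar I = e1...e_n (product of all n generators) of Cl(p,q) satisfies I^2 = (-1)^(q + n(n-1)/2).
p = 2, q = 4, n = p + q = 6
n(n-1)/2 = 6 * 5 / 2 = 15
Exponent = q + n(n-1)/2 = 4 + 15 = 19
I^2 = (-1)^19 = -1


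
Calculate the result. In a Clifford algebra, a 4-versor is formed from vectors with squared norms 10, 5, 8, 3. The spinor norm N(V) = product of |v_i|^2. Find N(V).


Spinor norm N(V) = |v1|^2 * |v2|^2 * ... * |v4|^2
= 10 * 5 * 8 * 3
Running product: 10, 50, 400, 1200
N(V) = 1200


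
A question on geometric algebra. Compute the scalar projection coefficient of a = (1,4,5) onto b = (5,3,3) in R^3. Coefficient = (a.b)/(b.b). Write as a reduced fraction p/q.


Projection coefficient = (a . b) / (b . b)
a . b = 1*5 + 4*3 + 5*3
= 5 + 12 + 15 = 32
b . b = 5^2 + 3^2 + 3^2
= 25 + 9 + 9 = 43
Coefficient = 32/43
In lowest terms: 32/43


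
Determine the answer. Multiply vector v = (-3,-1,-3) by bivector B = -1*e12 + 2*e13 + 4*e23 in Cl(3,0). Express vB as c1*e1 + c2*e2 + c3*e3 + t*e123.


vB has grade-1 (vector) and grade-3 (trivector) parts: vB = (v _| B) + (v ^ B).
Vector part <vB>_1:
  e1: -v2*b12 - v3*b13 = -(-1)*(-1) - (-3)*(2) = 5
  e2: v1*b12 - v3*b23 = (-3)*(-1) - (-3)*(4) = 15
  e3: v1*b13 + v2*b23 = (-3)*(2) + (-1)*(4) = -10
Trivector part <vB>_3:
  e123: v1*b23 - v2*b13 + v3*b12 = (-3)*(4) - (-1)*(2) + (-3)*(-1) = -7
vB = 5*e1 + 15*e2 - 10*e3 - 7*e123


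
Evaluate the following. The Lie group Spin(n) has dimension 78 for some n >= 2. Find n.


dim Spin(n) = dim so(n) = n(n-1)/2.
Solve n(n-1)/2 = 78, i.e. n^2 - n - 156 = 0.
Discriminant = 1 + 8*78 = 625
n = (1 + sqrt(625))/2 = (1 + 25)/2 = 13


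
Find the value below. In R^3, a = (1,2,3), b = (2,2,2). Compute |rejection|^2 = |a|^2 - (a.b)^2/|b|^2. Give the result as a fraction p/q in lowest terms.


|a|^2 = 1^2 + 2^2 + 3^2 = 14
|b|^2 = 2^2 + 2^2 + 2^2 = 12
a . b = 1*2 + 2*2 + 3*2 = 12
(a.b)^2 = 12^2 = 144
|rej|^2 = 14 - 144/12
= (168 - 144)/12
= 24/12
In lowest terms: 2/1


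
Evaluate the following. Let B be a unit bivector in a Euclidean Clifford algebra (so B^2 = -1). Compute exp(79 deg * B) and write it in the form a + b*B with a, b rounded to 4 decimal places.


For a unit bivector B with B^2 = -1, the exponential series gives
e^(theta*B) = cos(theta) + sin(theta)*B (the GA analogue of Euler's formula).
theta = 79 degrees = 1.37881 rad
cos(79 deg) = 0.1908
sin(79 deg) = 0.9816
exp(theta*B) = 0.1908 + 0.9816*B


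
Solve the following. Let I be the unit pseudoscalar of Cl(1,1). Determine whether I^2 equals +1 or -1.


The pseudoscalar I = e1...e_n (product of all n generators) of Cl(p,q) satisfies I^2 = (-1)^(q + n(n-1)/2).
p = 1, q = 1, n = p + q = 2
n(n-1)/2 = 2 * 1 / 2 = 1
Exponent = q + n(n-1)/2 = 1 + 1 = 2
I^2 = (-1)^2 = +1


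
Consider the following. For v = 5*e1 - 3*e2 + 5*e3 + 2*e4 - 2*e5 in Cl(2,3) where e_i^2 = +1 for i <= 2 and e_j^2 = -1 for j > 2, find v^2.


v^2 = sum of c_i^2 * e_i^2
Positive signature terms (e_i^2 = +1): 5^2 + (-3)^2 = 34
Negative signature terms (e_j^2 = -1): 5^2 + 2^2 + (-2)^2 = 33
v^2 = 34 - 33 = 1


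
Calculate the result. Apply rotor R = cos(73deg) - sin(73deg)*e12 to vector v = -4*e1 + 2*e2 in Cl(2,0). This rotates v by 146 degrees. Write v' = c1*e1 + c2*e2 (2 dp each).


Rotor R = cos(73deg) - sin(73deg)*e12
Rotation angle theta = 2 * 73 = 146 degrees
v' = R*v*~R rotates v by theta.
cos(146deg) = -0.8290, sin(146deg) = 0.5592
v'_1 = -4*cos(146deg) - 2*sin(146deg)
= -4*(-0.8290) - 2*0.5592
= 2.20
v'_2 = -4*sin(146deg) + 2*cos(146deg)
= -4*0.5592 + 2*(-0.8290)
= -3.89
v' = 2.20*e1 - 3.89*e2


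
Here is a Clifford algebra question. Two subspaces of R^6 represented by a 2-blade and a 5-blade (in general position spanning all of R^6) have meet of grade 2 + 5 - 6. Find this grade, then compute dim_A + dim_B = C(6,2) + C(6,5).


Meet grade = grade(A) + grade(B) - n
= 2 + 5 - 6 = 1
C(6,2) = 15
C(6,5) = 6
dim_A + dim_B = 15 + 6 = 21


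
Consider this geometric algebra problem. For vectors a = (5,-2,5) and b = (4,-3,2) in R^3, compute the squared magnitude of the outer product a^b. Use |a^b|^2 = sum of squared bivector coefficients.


a wedge b = (a1*b2 - a2*b1)*e12 + (a1*b3 - a3*b1)*e13 + (a2*b3 - a3*b2)*e23
e12 coeff: 5*(-3) - (-2)*4 = -15 - (-8) = -7
e13 coeff: 5*2 - 5*4 = 10 - 20 = -10
e23 coeff: (-2)*2 - 5*(-3) = -4 - (-15) = 11
|a wedge b|^2 = (-7)^2 + (-10)^2 + 11^2
= 49 + 100 + 121
= 270


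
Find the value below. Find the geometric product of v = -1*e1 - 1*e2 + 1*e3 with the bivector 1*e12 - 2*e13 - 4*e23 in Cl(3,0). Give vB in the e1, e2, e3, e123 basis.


vB has grade-1 (vector) and grade-3 (trivector) parts: vB = (v _| B) + (v ^ B).
Vector part <vB>_1:
  e1: -v2*b12 - v3*b13 = -(-1)*(1) - (1)*(-2) = 3
  e2: v1*b12 - v3*b23 = (-1)*(1) - (1)*(-4) = 3
  e3: v1*b13 + v2*b23 = (-1)*(-2) + (-1)*(-4) = 6
Trivector part <vB>_3:
  e123: v1*b23 - v2*b13 + v3*b12 = (-1)*(-4) - (-1)*(-2) + (1)*(1) = 3
vB = 3*e1 + 3*e2 + 6*e3 + 3*e123


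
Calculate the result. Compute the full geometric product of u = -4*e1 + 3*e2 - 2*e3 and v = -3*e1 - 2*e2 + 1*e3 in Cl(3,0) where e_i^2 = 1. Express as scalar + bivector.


In Cl(3,0): e_i^2 = 1, e_ie_j = -e_je_i for i != j.
Scalar part = u . v = (-4)*(-3) + 3*(-2) + (-2)*1
= 12 + (-6) + (-2) = 4
e12 coeff = (-4)*(-2) - 3*(-3) = 8 - (-9) = 17
e13 coeff = (-4)*1 - (-2)*(-3) = -4 - 6 = -10
e23 coeff = 3*1 - (-2)*(-2) = 3 - 4 = -1
uv = 4 + 17*e12 - 10*e13 - 1*e23


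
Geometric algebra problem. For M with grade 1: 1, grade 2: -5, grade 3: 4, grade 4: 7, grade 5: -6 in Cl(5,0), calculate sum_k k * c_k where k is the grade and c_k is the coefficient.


Grade-weighted sum = sum of grade_k * coefficient_k
1*1 = 1
2*(-5) = -10
3*4 = 12
4*7 = 28
5*(-6) = -30
Total = 1 + (-10) + 12 + 28 + (-30) = 1


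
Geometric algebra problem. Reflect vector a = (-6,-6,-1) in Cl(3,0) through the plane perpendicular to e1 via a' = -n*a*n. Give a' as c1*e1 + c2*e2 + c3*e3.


Reflection formula: a' = -n*a*n, with n = e1 (unit vector, n^2 = 1).
For reflection through hyperplane perp to e1:
The component along e1 flips sign, others stay.
a = (-6, -6, -1)
a' = (6, -6, -1)
a' = 6*e1 - 6*e2 - 1*e3


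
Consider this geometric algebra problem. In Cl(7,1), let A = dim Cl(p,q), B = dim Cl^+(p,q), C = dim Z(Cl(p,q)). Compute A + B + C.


n = 7 + 1 = 8
Total dim = 2^8 = 256
Even subalgebra dim = 2^7 = 128
n is even, so center dim = 1
Sum = 256 + 128 + 1 = 385


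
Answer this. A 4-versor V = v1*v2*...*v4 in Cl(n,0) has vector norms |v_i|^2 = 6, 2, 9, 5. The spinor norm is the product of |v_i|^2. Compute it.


Spinor norm N(V) = |v1|^2 * |v2|^2 * ... * |v4|^2
= 6 * 2 * 9 * 5
Running product: 6, 12, 108, 540
N(V) = 540


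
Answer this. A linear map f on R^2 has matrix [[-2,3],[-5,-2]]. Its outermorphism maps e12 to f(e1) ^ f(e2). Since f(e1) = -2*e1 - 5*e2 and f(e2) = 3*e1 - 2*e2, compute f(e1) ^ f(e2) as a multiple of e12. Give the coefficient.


The outermorphism of a linear map f sends e1^e2 to f(e1)^f(e2).
f(e1) = -2*e1 - 5*e2
f(e2) = 3*e1 - 2*e2
f(e1) ^ f(e2) = (-2*e1 - 5*e2) ^ (3*e1 - 2*e2)
= (-2)*(-2)*e12 + (-5)*3*e21
= (4 - (-15))*e12
= 19*e12
Coefficient = 19


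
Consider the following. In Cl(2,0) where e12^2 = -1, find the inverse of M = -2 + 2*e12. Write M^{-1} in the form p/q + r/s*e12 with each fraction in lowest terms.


M = -2 + 2*e12, where e12^2 = -1.
Since M commutes with its reverse ~M = a - b*e12, M * ~M = a^2 - b^2*e12^2 = a^2 + b^2.
So M^{-1} = ~M / (a^2 + b^2) = (a - b*e12)/(a^2 + b^2).
a^2 + b^2 = 4 + 4 = 8
Scalar part = -2/8 = -1/4
Bivector coeff = -2/8 = -1/4
M^{-1} = -1/4 - 1/4*e12


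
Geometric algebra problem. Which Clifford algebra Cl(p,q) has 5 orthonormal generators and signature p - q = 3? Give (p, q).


We need p + q = 5 and p - q = 3.
Adding: 2p = 5 + 3 = 8, so p = 4.
Then q = 5 - 4 = 1.
(p, q) = (4, 1)


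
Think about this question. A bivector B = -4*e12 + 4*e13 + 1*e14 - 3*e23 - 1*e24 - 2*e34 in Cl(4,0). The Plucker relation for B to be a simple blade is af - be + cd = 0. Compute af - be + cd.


Plucker relation: af - be + cd
a*f = (-4)*(-2) = 8
b*e = 4*(-1) = -4
c*d = 1*(-3) = -3
af - be + cd = 8 - (-4) + (-3)
= 9


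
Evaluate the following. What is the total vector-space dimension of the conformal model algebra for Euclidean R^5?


The conformal model of R^5 uses Cl(6,1): the 5 Euclidean generators plus two extra orthogonal generators e+ (e+^2 = +1) and e- (e-^2 = -1), from which the null vectors e0, einf are built.
Number of generators m = 5 + 2 = 7.
dim Cl(p,q) = 2^m = 2^7 = 128


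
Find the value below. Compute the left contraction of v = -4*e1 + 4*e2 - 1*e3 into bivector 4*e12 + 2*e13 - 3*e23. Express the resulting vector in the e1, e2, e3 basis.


Left contraction v _| B = <vB>_1 (grade-1 part of the geometric product vB).
Using e1_|e12 = e2, e2_|e12 = -e1, e1_|e13 = e3, e3_|e13 = -e1, e2_|e23 = e3, e3_|e23 = -e2:
e1 coeff: -v2*b12 - v3*b13 = -(4)*(4) - (-1)*(2) = -14
e2 coeff: v1*b12 - v3*b23 = (-4)*(4) - (-1)*(-3) = -19
e3 coeff: v1*b13 + v2*b23 = (-4)*(2) + (4)*(-3) = -20
v _| B = -14*e1 - 19*e2 - 20*e3


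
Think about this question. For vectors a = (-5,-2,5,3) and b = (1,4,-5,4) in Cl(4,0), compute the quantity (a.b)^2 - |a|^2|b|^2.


a . b = (-5)*1 + (-2)*4 + 5*(-5) + 3*4
= -5 + (-8) + (-25) + 12 = -26
|a|^2 = (-5)^2 + (-2)^2 + 5^2 + 3^2 = 63
|b|^2 = 1^2 + 4^2 + (-5)^2 + 4^2 = 58
(a.b)^2 = (-26)^2 = 676
|a|^2 * |b|^2 = 63 * 58 = 3654
Result = 676 - 3654 = -2978


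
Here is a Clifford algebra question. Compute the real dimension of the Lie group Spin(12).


Spin(n) double-covers SO(n); both have Lie algebra so(n) of dimension n(n-1)/2.
n = 12
n(n-1) = 12 * 11 = 132
dim Spin(12) = 132/2 = 66


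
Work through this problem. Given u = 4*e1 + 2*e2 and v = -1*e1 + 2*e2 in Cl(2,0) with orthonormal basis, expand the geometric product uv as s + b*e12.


Expand: (4*e1 + 2*e2)(-1*e1 + 2*e2)
= 4*(-1)*e1e1 + 4*2*e1e2 + 2*(-1)*e2e1 + 2*2*e2e2
Using e1^2 = e2^2 = 1, e2e1 = -e1e2:
Scalar part s = 4*(-1) + 2*2 = -4 + 4 = 0
Bivector part b = 4*2 - 2*(-1) = 8 - (-2) = 10
uv = 0 + 10*e12


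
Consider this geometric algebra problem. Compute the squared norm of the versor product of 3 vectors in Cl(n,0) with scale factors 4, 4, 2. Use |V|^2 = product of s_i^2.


Each vector v_i has |v_i|^2 = s_i^2
Squared scales: 4^2 = 16, 4^2 = 16, 2^2 = 4
|V|^2 = 16 * 16 * 4
= 1024


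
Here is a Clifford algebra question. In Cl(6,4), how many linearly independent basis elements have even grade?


Even subalgebra dimension = 2^(n-1)
n = 6 + 4 = 10
2^(10 - 1) = 2^9 = 512
Verification: sum of C(10,k) for even k = 1 + 45 + 210 + 210 + 45 + 1 = 512
Result = 512


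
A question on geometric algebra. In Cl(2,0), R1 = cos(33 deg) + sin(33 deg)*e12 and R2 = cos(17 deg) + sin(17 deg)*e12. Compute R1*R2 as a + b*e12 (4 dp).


Same-plane rotors commute and their half-angles add:
R1*R2 = cos(a1 + a2) + sin(a1 + a2)*e12.
a1 + a2 = 33 + 17 = 50 deg
cos(50 deg) = 0.6428
sin(50 deg) = 0.7660
R1*R2 = 0.6428 + 0.7660*e12


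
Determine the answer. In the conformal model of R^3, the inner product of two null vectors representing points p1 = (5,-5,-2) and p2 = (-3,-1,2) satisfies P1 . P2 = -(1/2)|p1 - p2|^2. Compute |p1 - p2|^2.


p1 - p2 = (8, -4, -4)
|p1 - p2|^2 = 8^2 + (-4)^2 + (-4)^2
= 64 + 16 + 16
= 96


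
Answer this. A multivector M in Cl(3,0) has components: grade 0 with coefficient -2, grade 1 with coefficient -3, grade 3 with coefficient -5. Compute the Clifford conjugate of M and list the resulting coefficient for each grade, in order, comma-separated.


Clifford conjugate sign for grade k: (-1)^(k(k+1)/2)
Grade 0: (-1)^(0*1/2) = (-1)^0 = 1, coeff -2 -> -2
Grade 1: (-1)^(1*2/2) = (-1)^1 = -1, coeff -3 -> 3
Grade 3: (-1)^(3*4/2) = (-1)^6 = 1, coeff -5 -> -5
Conjugated coefficients: -2, 3, -5


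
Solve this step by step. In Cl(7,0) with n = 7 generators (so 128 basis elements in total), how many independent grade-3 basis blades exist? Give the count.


Number of grade-k basis blades in Cl(p,q) with n = p + q is C(n, k).
n = 7 + 0 = 7
C(7, 3) = 7! / (3! * 4!)
= 5040 / (6 * 24)
= 35


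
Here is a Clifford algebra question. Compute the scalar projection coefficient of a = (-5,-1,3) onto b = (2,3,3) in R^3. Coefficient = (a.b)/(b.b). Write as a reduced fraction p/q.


Projection coefficient = (a . b) / (b . b)
a . b = (-5)*2 + (-1)*3 + 3*3
= -10 + (-3) + 9 = -4
b . b = 2^2 + 3^2 + 3^2
= 4 + 9 + 9 = 22
Coefficient = -4/22
In lowest terms: -2/11


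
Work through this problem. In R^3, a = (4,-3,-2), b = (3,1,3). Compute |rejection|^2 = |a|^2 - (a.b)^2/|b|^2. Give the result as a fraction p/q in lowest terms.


|a|^2 = 4^2 + (-3)^2 + (-2)^2 = 29
|b|^2 = 3^2 + 1^2 + 3^2 = 19
a . b = 4*3 + (-3)*1 + (-2)*3 = 3
(a.b)^2 = 3^2 = 9
|rej|^2 = 29 - 9/19
= (551 - 9)/19
= 542/19
In lowest terms: 542/19


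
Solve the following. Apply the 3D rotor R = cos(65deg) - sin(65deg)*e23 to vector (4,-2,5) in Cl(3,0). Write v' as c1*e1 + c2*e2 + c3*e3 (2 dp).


Rotor R = cos(65deg) - sin(65deg)*e23
Rotation angle theta = 2 * 65 = 130 degrees in the e23 plane (e2 -> e3).
The component perpendicular to the plane (e1) is invariant: v'_1 = v1 = 4.00
cos(130deg) = -0.6428, sin(130deg) = 0.7660
v'_2 = v2*cos(theta) - v3*sin(theta) = -2*(-0.6428) - 5*0.7660 = -2.54
v'_3 = v2*sin(theta) + v3*cos(theta) = -2*0.7660 + 5*(-0.6428) = -4.75
v' = 4.00*e1 - 2.54*e2 - 4.75*e3


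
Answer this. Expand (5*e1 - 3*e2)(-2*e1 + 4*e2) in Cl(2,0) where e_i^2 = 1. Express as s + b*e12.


Expand: (5*e1 - 3*e2)(-2*e1 + 4*e2)
= 5*(-2)*e1e1 + 5*4*e1e2 + (-3)*(-2)*e2e1 + (-3)*4*e2e2
Using e1^2 = e2^2 = 1, e2e1 = -e1e2:
Scalar part s = 5*(-2) + (-3)*4 = -10 + (-12) = -22
Bivector part b = 5*4 - (-3)*(-2) = 20 - 6 = 14
uv = -22 + 14*e12


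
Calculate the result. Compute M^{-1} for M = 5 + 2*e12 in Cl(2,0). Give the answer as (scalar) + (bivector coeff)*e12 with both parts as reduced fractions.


M = 5 + 2*e12, where e12^2 = -1.
Since M commutes with its reverse ~M = a - b*e12, M * ~M = a^2 - b^2*e12^2 = a^2 + b^2.
So M^{-1} = ~M / (a^2 + b^2) = (a - b*e12)/(a^2 + b^2).
a^2 + b^2 = 25 + 4 = 29
Scalar part = 5/29 = 5/29
Bivector coeff = -2/29 = -2/29
M^{-1} = 5/29 - 2/29*e12
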